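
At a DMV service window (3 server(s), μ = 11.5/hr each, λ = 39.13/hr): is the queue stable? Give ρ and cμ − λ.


Total capacity cμ = 3·11.5 = 34.50/hr
ρ = λ/(cμ) = 39.13/34.50 = 1.1342
Stable ⇔ ρ < 1: NO
Spare capacity = cμ − λ = 34.50 − 39.13 = -4.63/hr

Final: ρ = 1.1342; unstable; margin = -4.63/hr


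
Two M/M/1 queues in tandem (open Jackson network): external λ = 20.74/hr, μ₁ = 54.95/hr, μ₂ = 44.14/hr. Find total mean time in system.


Each node sees arrival rate λ = 20.74/hr (tandem ⇒ throughput preserved).
W₁ = 1/(μ₁−λ) = 1/(54.95−20.74) = 0.02923 hr
W₂ = 1/(μ₂−λ) = 1/(44.14−20.74) = 0.04274 hr
W_total = W₁ + W₂ = 0.02923 + 0.04274 = 0.07197 hr

Final: 0.07197 hr


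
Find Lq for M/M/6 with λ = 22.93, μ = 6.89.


a = λ/μ = 3.3280; ρ = a/6 = 0.5547
P₀ = 0.034771
Lq = P₀·a^c·ρ / (c!·(1−ρ)²) = 0.034771·1358.65439·0.5547/(720·0.19832)
= 0.18351

Final: 0.18351


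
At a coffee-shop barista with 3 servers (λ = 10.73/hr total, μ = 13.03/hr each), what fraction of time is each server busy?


ρ = λ/(cμ) = 10.73/(3·13.03) = 10.73/39.09 = 0.2745

Final: 0.2745


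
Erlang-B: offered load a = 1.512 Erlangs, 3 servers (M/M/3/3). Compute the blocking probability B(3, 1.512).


B(c,a) = (a^c/c!) / Σ_{k=0}^{c} a^k/k!
a^3/3! = 0.576108
Σ terms (k=0..3): 1.00000 + 1.51200 + 1.14307 + 0.57611 = 4.231180
B = 0.576108/4.231180 = 0.136158

Final: 0.136158


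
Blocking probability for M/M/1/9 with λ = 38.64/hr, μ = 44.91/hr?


ρ = λ/μ = 38.64/44.91 = 0.8604
P_K = (1−ρ)ρ^K/(1−ρ^(K+1)) = (0.1396·0.258373)/(1 − 0.222301)
= 0.036072/0.777699 = 0.046383

Final: 0.046383


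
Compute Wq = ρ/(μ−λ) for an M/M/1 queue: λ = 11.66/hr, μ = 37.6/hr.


ρ = 11.66/37.6 = 0.3101
Wq = ρ/(μ−λ) = 0.3101/(37.6 − 11.66) = 0.3101/25.94 = 0.01195 hr

Final: 0.01195 hr


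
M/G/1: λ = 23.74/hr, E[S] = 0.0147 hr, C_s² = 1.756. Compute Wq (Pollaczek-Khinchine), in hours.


ρ = λ·E[S] = 23.74·0.0147 = 0.3490
E[S²] = E[S]²(1+C_s²) = 0.0147²·(1+1.756) = 0.0005955
Wq = λ·E[S²]/(2(1−ρ)) = 23.74·0.0005955/(2·0.6510) = 0.01086 hr

Final: 0.01086 hr


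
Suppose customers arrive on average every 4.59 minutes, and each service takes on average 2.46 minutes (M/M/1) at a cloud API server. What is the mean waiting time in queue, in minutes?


λ = 60/4.59 = 13.0719 /hr
μ = 60/2.46 = 24.3902 /hr
ρ = λ/μ = 13.0719/24.3902 = 0.5359
Wq = ρ/(μ−λ) = 0.5359/(24.3902−13.0719) = 0.04735 hr
In minutes: 0.04735·60 = 2.841 min

Final: 2.841 min


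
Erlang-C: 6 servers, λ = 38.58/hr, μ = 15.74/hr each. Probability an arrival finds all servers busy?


a = λ/μ = 2.4511; ρ = a/6 = 0.4085
P₀ = 0.085767 (from M/M/c formula)
C(c,a) = [a^c/(c!(1−ρ))]·P₀ = [216.84278/(720·0.5915)]·0.085767
= 0.50918·0.085767 = 0.043670

Final: 0.043670


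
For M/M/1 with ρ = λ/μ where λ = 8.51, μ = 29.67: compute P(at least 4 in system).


ρ = 8.51/29.67 = 0.2868
P(N ≥ n) = ρ^n = 0.2868^4 = 0.006768

Final: 0.006768


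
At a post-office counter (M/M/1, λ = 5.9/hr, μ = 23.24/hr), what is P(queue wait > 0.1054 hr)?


ρ = 5.9/23.24 = 0.2539
P(Wq > t) = ρ·e^{−(μ−λ)t} = 0.2539·e^{−1.8276}
= 0.2539·0.160793 = 0.040821

Final: 0.040821


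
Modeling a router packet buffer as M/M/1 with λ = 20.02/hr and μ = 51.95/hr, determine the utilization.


ρ = λ/μ = 20.02/51.95 = 0.3854

Final: 0.3854


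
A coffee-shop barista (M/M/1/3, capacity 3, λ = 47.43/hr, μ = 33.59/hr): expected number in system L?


ρ = 47.43/33.59 = 1.4120
L = ρ[1 − (K+1)ρ^K + Kρ^(K+1)] / [(1−ρ)(1−ρ^(K+1))]
Numerator: 1.4120·(1 − 4·2.815330 + 3·3.975324) = 2.350530
Denominator: (-0.4120)·(-2.975324) = 1.225915
L = 2.350530/1.225915 = 1.9174

Final: 1.9174


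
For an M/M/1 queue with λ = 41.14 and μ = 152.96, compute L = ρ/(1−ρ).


ρ = λ/μ = 41.14/152.96 = 0.2690
L = ρ/(1−ρ) = 0.2690/(1 − 0.2690) = 0.2690/0.7310 = 0.3679

Final: 0.3679


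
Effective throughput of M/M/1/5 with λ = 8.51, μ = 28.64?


ρ = 0.2971; P_K = (1−ρ)ρ^5/(1−ρ^6) = 0.001629
λ_eff = λ(1 − P_K) = 8.51·(1 − 0.001629) = 8.51·0.998371 = 8.4961 /hr

Final: 8.4961 /hr


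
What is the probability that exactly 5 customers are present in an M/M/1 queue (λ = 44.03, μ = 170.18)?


ρ = 44.03/170.18 = 0.2587
P_n = (1−ρ)·ρ^n = (1 − 0.2587)·0.2587^5 = 0.7413·0.001159 = 0.0008594

Final: 0.0008594


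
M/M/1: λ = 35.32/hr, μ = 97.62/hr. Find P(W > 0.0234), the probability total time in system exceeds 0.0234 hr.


W ~ Exponential(μ−λ) for M/M/1.
μ − λ = 97.62 − 35.32 = 62.3000
P(W > t) = e^{−(μ−λ)t} = e^{−1.4578} = 0.232743

Final: 0.232743


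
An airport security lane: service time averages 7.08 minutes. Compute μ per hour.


μ = 1/(service time) in consistent units.
1 hour = 60 min, so μ = 60/7.08 = 8.4746 per hour

Final: 8.4746 /hr


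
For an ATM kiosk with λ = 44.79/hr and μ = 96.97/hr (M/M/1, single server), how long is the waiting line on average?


ρ = 44.79/96.97 = 0.4619
Lq = ρ²/(1−ρ) = 0.2133/0.5381 = 0.3965

Final: 0.3965


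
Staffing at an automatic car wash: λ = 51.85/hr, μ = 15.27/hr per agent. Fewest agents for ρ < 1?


Stability requires cμ > λ ⇔ c > λ/μ.
λ/μ = 51.85/15.27 = 3.3955
Minimum integer c = ⌊3.3955⌋ + 1 = 4
Check: 4·15.27 = 61.08 > 51.85, while 3·15.27 = 45.81 ≤ 51.85

Final: 4 servers


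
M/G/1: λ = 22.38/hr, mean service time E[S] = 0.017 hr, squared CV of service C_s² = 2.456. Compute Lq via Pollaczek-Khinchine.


ρ = λ·E[S] = 22.38·0.017 = 0.3805
Lq = ρ²(1+C_s²)/(2(1−ρ)) = 0.1447·(1+2.456)/(2·0.6195)
= 0.1447·3.4560/1.2391 = 0.40373

Final: 0.40373


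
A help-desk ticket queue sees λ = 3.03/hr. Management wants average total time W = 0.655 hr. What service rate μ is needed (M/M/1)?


W = 1/(μ−λ) ⇒ μ − λ = 1/W = 1/0.655 = 1.5267
μ = λ + 1/W = 3.03 + 1.5267 = 4.5567 per hr

Final: 4.5567 /hr


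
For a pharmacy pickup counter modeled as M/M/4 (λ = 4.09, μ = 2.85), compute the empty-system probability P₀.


a = λ/μ = 4.09/2.85 = 1.4351; ρ = a/c = 0.3588
Σ_{k=0}^{3} a^k/k! (terms k=0..3) = 1.00000 + 1.43509 + 1.02974 + 0.49259 = 3.95741
Tail: a^4/(4!(1−ρ)) = 4.24144/(24·0.6412) = 0.27561
P₀ = 1/(3.95741 + 0.27561) = 1/4.23302 = 0.236238

Final: 0.236238


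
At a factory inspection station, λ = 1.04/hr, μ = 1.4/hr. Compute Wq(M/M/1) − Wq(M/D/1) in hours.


ρ = 1.04/1.4 = 0.7429
Wq(M/M/1) = ρ/(μ−λ) = 0.7429/0.3600 = 2.06349 hr
Wq(M/D/1) = ρ/(2(μ−λ)) = 1.03175 hr
Savings = 2.06349 − 1.03175 = 1.03175 hr

Final: 1.03175 hr


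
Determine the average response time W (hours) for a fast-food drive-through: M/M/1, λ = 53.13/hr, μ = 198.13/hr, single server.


W = 1/(μ−λ) = 1/(198.13 − 53.13) = 1/145.00 = 0.006897 hr

Final: 0.006897 hr


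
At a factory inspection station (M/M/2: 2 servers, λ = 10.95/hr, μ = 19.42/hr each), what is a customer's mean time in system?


a = 0.5639; ρ = 0.2819; P₀ = 0.560153
Lq = P₀·a^c·ρ/(c!(1−ρ)²) = 0.04869
Wq = Lq/λ = 0.04869/10.95 = 0.004446 hr
W = Wq + 1/μ = 0.004446 + 0.05149 = 0.05594 hr

Final: 0.05594 hr


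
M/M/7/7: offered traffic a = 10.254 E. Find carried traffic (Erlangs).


B(7,10.254) = 0.420193 (Erlang-B)
Carried load = a(1 − B) = 10.254·(1 − 0.420193) = 10.254·0.579807 = 5.9453 E

Final: 5.9453 Erlangs


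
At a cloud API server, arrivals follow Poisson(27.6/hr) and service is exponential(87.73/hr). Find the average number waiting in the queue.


ρ = 27.6/87.73 = 0.3146
Lq = ρ²/(1−ρ) = 0.09897/0.6854 = 0.1444

Final: 0.1444


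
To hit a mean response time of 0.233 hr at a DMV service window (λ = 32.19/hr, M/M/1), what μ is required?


W = 1/(μ−λ) ⇒ μ − λ = 1/W = 1/0.233 = 4.2918
μ = λ + 1/W = 32.19 + 4.2918 = 36.4818 per hr

Final: 36.4818 /hr


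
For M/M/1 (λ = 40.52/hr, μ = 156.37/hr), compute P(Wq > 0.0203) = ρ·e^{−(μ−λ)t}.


ρ = 40.52/156.37 = 0.2591
P(Wq > t) = ρ·e^{−(μ−λ)t} = 0.2591·e^{−2.3518}
= 0.2591·0.095202 = 0.024670

Final: 0.024670


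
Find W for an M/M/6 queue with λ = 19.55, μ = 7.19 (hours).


a = 2.7191; ρ = 0.4532; P₀ = 0.065323
Lq = P₀·a^c·ρ/(c!(1−ρ)²) = 0.05557
Wq = Lq/λ = 0.05557/19.55 = 0.002842 hr
W = Wq + 1/μ = 0.002842 + 0.13908 = 0.14192 hr

Final: 0.14192 hr


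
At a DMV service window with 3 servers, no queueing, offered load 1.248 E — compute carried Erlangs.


B(3,1.248) = 0.096684 (Erlang-B)
Carried load = a(1 − B) = 1.248·(1 − 0.096684) = 1.248·0.903316 = 1.1273 E

Final: 1.1273 Erlangs


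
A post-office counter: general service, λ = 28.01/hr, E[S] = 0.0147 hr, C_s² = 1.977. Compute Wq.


ρ = λ·E[S] = 28.01·0.0147 = 0.4117
E[S²] = E[S]²(1+C_s²) = 0.0147²·(1+1.977) = 0.0006433
Wq = λ·E[S²]/(2(1−ρ)) = 28.01·0.0006433/(2·0.5883) = 0.01532 hr

Final: 0.01532 hr


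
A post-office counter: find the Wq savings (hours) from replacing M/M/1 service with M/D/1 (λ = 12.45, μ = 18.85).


ρ = 12.45/18.85 = 0.6605
Wq(M/M/1) = ρ/(μ−λ) = 0.6605/6.40 = 0.10320 hr
Wq(M/D/1) = ρ/(2(μ−λ)) = 0.05160 hr
Savings = 0.10320 − 0.05160 = 0.05160 hr

Final: 0.05160 hr


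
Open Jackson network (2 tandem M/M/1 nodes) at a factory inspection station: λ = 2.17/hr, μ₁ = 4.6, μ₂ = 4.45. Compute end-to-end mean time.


Each node sees arrival rate λ = 2.17/hr (tandem ⇒ throughput preserved).
W₁ = 1/(μ₁−λ) = 1/(4.6−2.17) = 0.41152 hr
W₂ = 1/(μ₂−λ) = 1/(4.45−2.17) = 0.43860 hr
W_total = W₁ + W₂ = 0.41152 + 0.43860 = 0.85012 hr

Final: 0.85012 hr


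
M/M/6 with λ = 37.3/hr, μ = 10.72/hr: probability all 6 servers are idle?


a = λ/μ = 37.3/10.72 = 3.4795; ρ = a/c = 0.5799
Σ_{k=0}^{5} a^k/k! (terms k=0..5) = 1.00000 + 3.47948 + 6.05338 + 7.02087 + 6.10724 + 4.25000 = 27.91097
Tail: a^6/(6!(1−ρ)) = 1774.53381/(720·0.4201) = 5.86695
P₀ = 1/(27.91097 + 5.86695) = 1/33.77792 = 0.029605

Final: 0.029605


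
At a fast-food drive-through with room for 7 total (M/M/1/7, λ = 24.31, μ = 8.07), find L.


ρ = 24.31/8.07 = 3.0124
L = ρ[1 − (K+1)ρ^K + Kρ^(K+1)] / [(1−ρ)(1−ρ^(K+1))]
Numerator: 3.0124·(1 − 8·2251.023189 + 7·6780.963286) = 88743.722750
Denominator: (-2.0124)·(-6779.963286) = 13643.940986
L = 88743.722750/13643.940986 = 6.5043

Final: 6.5043


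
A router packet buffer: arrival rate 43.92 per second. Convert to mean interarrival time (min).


Mean interarrival time = 1/λ = 1/43.92 second = 0.02277 second
In minutes: 0.02277 × 0.0166667 = 0.0003795 min

Final: 0.0003795 min


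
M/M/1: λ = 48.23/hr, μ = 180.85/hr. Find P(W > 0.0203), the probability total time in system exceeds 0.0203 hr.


W ~ Exponential(μ−λ) for M/M/1.
μ − λ = 180.85 − 48.23 = 132.6200
P(W > t) = e^{−(μ−λ)t} = e^{−2.6922} = 0.067733

Final: 0.067733


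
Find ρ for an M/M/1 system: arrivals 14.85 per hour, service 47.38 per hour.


ρ = λ/μ = 14.85/47.38 = 0.3134

Final: 0.3134


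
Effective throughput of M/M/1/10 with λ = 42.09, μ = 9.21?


ρ = 4.5700; P_K = (1−ρ)ρ^10/(1−ρ^11) = 0.781183
λ_eff = λ(1 − P_K) = 42.09·(1 − 0.781183) = 42.09·0.218817 = 9.2100 /hr

Final: 9.2100 /hr


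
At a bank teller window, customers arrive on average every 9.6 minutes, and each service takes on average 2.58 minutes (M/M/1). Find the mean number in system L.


λ = 60/9.6 = 6.2500 /hr
μ = 60/2.58 = 23.2558 /hr
ρ = λ/μ = 6.2500/23.2558 = 0.2687
L = ρ/(1−ρ) = 0.2687/0.7312 = 0.3675

Final: 0.3675


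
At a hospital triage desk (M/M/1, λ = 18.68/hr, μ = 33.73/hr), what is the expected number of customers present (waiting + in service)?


ρ = λ/μ = 18.68/33.73 = 0.5538
L = ρ/(1−ρ) = 0.5538/(1 − 0.5538) = 0.5538/0.4462 = 1.2412

Final: 1.2412


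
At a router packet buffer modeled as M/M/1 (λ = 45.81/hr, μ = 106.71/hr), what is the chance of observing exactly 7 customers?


ρ = 45.81/106.71 = 0.4293
P_n = (1−ρ)·ρ^n = (1 − 0.4293)·0.4293^7 = 0.5707·0.002687 = 0.001534

Final: 0.001534


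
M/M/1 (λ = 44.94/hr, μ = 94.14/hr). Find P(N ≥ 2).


ρ = 44.94/94.14 = 0.4774
P(N ≥ n) = ρ^n = 0.4774^2 = 0.227886

Final: 0.227886


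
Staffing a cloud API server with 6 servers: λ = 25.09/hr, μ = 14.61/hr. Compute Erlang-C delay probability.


a = λ/μ = 1.7173; ρ = a/6 = 0.2862
P₀ = 0.179443 (from M/M/c formula)
C(c,a) = [a^c/(c!(1−ρ))]·P₀ = [25.65090/(720·0.7138)]·0.179443
= 0.04991·0.179443 = 0.008956

Final: 0.008956


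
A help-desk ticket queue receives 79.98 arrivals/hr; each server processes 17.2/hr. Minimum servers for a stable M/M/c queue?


Stability requires cμ > λ ⇔ c > λ/μ.
λ/μ = 79.98/17.2 = 4.6500
Minimum integer c = ⌊4.6500⌋ + 1 = 5
Check: 5·17.2 = 86.00 > 79.98, while 4·17.2 = 68.80 ≤ 79.98

Final: 5 servers


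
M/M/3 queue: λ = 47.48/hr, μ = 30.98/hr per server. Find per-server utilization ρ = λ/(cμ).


ρ = λ/(cμ) = 47.48/(3·30.98) = 47.48/92.94 = 0.5109

Final: 0.5109


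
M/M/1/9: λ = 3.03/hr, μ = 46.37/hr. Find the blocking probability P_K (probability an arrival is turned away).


ρ = λ/μ = 3.03/46.37 = 0.06534
P_K = (1−ρ)ρ^K/(1−ρ^(K+1)) = (0.9347·2.172e-11)/(1 − 1.419e-12)
= 2.030e-11/1.000000 = 2.030e-11

Final: 2.030e-11


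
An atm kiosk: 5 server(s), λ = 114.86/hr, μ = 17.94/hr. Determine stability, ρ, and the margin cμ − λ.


Total capacity cμ = 5·17.94 = 89.70/hr
ρ = λ/(cμ) = 114.86/89.70 = 1.2805
Stable ⇔ ρ < 1: NO
Spare capacity = cμ − λ = 89.70 − 114.86 = -25.16/hr

Final: ρ = 1.2805; unstable; margin = -25.16/hr


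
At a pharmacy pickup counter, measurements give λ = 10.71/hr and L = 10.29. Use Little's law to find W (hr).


W = L/λ = 10.29/10.71 = 0.9608 hr

Final: 0.9608 hr


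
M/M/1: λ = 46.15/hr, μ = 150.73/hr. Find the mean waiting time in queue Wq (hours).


ρ = 46.15/150.73 = 0.3062
Wq = ρ/(μ−λ) = 0.3062/(150.73 − 46.15) = 0.3062/104.58 = 0.002928 hr

Final: 0.002928 hr


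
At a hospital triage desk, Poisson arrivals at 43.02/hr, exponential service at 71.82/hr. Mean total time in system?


W = 1/(μ−λ) = 1/(71.82 − 43.02) = 1/28.80 = 0.03472 hr

Final: 0.03472 hr


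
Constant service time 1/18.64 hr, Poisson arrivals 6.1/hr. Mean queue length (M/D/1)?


ρ = 6.1/18.64 = 0.3273
M/D/1: Lq = ρ²/(2(1−ρ)) = 0.1071/(2·0.6727) = 0.07960

Final: 0.07960


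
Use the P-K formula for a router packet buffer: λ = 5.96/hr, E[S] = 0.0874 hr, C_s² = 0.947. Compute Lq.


ρ = λ·E[S] = 5.96·0.0874 = 0.5209
Lq = ρ²(1+C_s²)/(2(1−ρ)) = 0.2713·(1+0.947)/(2·0.4791)
= 0.2713·1.9470/0.9582 = 0.55135

Final: 0.55135


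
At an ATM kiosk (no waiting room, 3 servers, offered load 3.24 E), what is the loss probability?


B(c,a) = (a^c/c!) / Σ_{k=0}^{c} a^k/k!
a^3/3! = 5.668704
Σ terms (k=0..3): 1.00000 + 3.24000 + 5.24880 + 5.66870 = 15.157504
B = 5.668704/15.157504 = 0.373987

Final: 0.373987


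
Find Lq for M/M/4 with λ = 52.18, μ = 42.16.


a = λ/μ = 1.2377; ρ = a/4 = 0.3094
P₀ = 0.288923
Lq = P₀·a^c·ρ / (c!·(1−ρ)²) = 0.288923·2.34646·0.3094/(24·0.47691)
= 0.01833

Final: 0.01833


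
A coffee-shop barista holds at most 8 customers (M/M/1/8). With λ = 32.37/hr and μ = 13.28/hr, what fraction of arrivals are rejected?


ρ = λ/μ = 32.37/13.28 = 2.4375
P_K = (1−ρ)ρ^K/(1−ρ^(K+1)) = (-1.4375·1246.111761)/(1 − 3037.397417)
= -1791.285656/-3036.397417 = 0.589938

Final: 0.589938


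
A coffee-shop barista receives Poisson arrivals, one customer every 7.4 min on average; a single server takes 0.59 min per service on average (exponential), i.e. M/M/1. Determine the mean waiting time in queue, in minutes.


λ = 60/7.4 = 8.1081 /hr
μ = 60/0.59 = 101.6949 /hr
ρ = λ/μ = 8.1081/101.6949 = 0.07973
Wq = ρ/(μ−λ) = 0.07973/(101.6949−8.1081) = 0.0008519 hr
In minutes: 0.0008519·60 = 0.05112 min

Final: 0.05112 min


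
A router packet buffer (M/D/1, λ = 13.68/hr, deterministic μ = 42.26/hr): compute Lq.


ρ = 13.68/42.26 = 0.3237
M/D/1: Lq = ρ²/(2(1−ρ)) = 0.1048/(2·0.6763) = 0.07747

Final: 0.07747


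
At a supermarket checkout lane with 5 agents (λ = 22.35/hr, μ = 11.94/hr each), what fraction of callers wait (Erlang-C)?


a = λ/μ = 1.8719; ρ = a/5 = 0.3744
P₀ = 0.153033 (from M/M/c formula)
C(c,a) = [a^c/(c!(1−ρ))]·P₀ = [22.98085/(120·0.6256)]·0.153033
= 0.30610·0.153033 = 0.046844

Final: 0.046844


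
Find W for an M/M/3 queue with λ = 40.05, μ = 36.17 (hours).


a = 1.1073; ρ = 0.3691; P₀ = 0.324789
Lq = P₀·a^c·ρ/(c!(1−ρ)²) = 0.06814
Wq = Lq/λ = 0.06814/40.05 = 0.001701 hr
W = Wq + 1/μ = 0.001701 + 0.02765 = 0.02935 hr

Final: 0.02935 hr


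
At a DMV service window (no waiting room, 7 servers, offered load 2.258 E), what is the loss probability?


B(c,a) = (a^c/c!) / Σ_{k=0}^{c} a^k/k!
a^7/7! = 0.059380
Σ terms (k=0..7): 1.00000 + 2.25800 + 2.54928 + 1.91876 + 1.08314 + 0.48915 + 0.18408 + 0.05938 = 9.541789
B = 0.059380/9.541789 = 0.006223

Final: 0.006223


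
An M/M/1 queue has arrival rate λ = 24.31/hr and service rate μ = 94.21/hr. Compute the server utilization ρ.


ρ = λ/μ = 24.31/94.21 = 0.2580

Final: 0.2580


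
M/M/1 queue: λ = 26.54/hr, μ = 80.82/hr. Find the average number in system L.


ρ = λ/μ = 26.54/80.82 = 0.3284
L = ρ/(1−ρ) = 0.3284/(1 − 0.3284) = 0.3284/0.6716 = 0.4889

Final: 0.4889


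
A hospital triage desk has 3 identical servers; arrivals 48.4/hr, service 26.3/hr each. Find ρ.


ρ = λ/(cμ) = 48.4/(3·26.3) = 48.4/78.90 = 0.6134

Final: 0.6134


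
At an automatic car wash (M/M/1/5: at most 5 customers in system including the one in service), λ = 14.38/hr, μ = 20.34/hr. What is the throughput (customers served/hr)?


ρ = 0.7070; P_K = (1−ρ)ρ^5/(1−ρ^6) = 0.059137
λ_eff = λ(1 − P_K) = 14.38·(1 − 0.059137) = 14.38·0.940863 = 13.5296 /hr

Final: 13.5296 /hr


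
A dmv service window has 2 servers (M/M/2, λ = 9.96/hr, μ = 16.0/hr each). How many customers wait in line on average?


a = λ/μ = 0.6225; ρ = a/2 = 0.3113
P₀ = 0.525262
Lq = P₀·a^c·ρ / (c!·(1−ρ)²) = 0.525262·0.38751·0.3113/(2·0.47438)
= 0.06677

Final: 0.06677


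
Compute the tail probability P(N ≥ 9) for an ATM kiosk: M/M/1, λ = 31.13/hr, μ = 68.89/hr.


ρ = 31.13/68.89 = 0.4519
P(N ≥ n) = ρ^n = 0.4519^9 = 0.0007856

Final: 0.0007856


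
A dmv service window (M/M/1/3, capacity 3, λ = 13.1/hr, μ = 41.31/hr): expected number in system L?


ρ = 13.1/41.31 = 0.3171
L = ρ[1 − (K+1)ρ^K + Kρ^(K+1)] / [(1−ρ)(1−ρ^(K+1))]
Numerator: 0.3171·(1 − 4·0.031890 + 3·0.010113) = 0.286285
Denominator: (0.6829)·(0.989887) = 0.675980
L = 0.286285/0.675980 = 0.4235

Final: 0.4235


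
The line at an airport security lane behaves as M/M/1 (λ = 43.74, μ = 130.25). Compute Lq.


ρ = 43.74/130.25 = 0.3358
Lq = ρ²/(1−ρ) = 0.1128/0.6642 = 0.1698

Final: 0.1698


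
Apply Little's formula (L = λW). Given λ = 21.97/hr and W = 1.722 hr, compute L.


L = λW = 21.97·1.722 = 37.8323

Final: 37.8323


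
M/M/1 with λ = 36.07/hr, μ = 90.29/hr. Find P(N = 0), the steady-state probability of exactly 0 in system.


ρ = 36.07/90.29 = 0.3995
P_n = (1−ρ)·ρ^n = (1 − 0.3995)·0.3995^0 = 0.6005·1.000000 = 0.600509

Final: 0.600509


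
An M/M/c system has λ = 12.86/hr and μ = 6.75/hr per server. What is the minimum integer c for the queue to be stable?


Stability requires cμ > λ ⇔ c > λ/μ.
λ/μ = 12.86/6.75 = 1.9052
Minimum integer c = ⌊1.9052⌋ + 1 = 2
Check: 2·6.75 = 13.50 > 12.86, while 1·6.75 = 6.75 ≤ 12.86

Final: 2 servers


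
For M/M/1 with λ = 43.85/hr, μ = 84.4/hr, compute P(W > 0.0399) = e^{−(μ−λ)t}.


W ~ Exponential(μ−λ) for M/M/1.
μ − λ = 84.4 − 43.85 = 40.5500
P(W > t) = e^{−(μ−λ)t} = e^{−1.6179} = 0.198306

Final: 0.198306


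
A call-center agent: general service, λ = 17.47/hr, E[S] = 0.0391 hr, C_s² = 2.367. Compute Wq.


ρ = λ·E[S] = 17.47·0.0391 = 0.6831
E[S²] = E[S]²(1+C_s²) = 0.0391²·(1+2.367) = 0.005148
Wq = λ·E[S²]/(2(1−ρ)) = 17.47·0.005148/(2·0.3169) = 0.14187 hr

Final: 0.14187 hr


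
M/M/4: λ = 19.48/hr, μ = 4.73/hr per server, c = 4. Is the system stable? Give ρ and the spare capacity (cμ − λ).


Total capacity cμ = 4·4.73 = 18.92/hr
ρ = λ/(cμ) = 19.48/18.92 = 1.0296
Stable ⇔ ρ < 1: NO
Spare capacity = cμ − λ = 18.92 − 19.48 = -0.56/hr

Final: ρ = 1.0296; unstable; margin = -0.56/hr


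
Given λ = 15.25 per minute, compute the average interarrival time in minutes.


Mean interarrival time = 1/λ = 1/15.25 minute = 0.06557 minute
In minutes: 0.06557 × 1 = 0.06557 min

Final: 0.06557 min


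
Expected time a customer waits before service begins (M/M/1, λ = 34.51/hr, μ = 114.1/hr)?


ρ = 34.51/114.1 = 0.3025
Wq = ρ/(μ−λ) = 0.3025/(114.1 − 34.51) = 0.3025/79.59 = 0.003800 hr

Final: 0.003800 hr


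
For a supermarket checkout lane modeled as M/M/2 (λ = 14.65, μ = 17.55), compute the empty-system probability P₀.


a = λ/μ = 14.65/17.55 = 0.8348; ρ = a/c = 0.4174
Σ_{k=0}^{1} a^k/k! (terms k=0..1) = 1.00000 + 0.83476 = 1.83476
Tail: a^2/(2!(1−ρ)) = 0.69682/(2·0.5826) = 0.59801
P₀ = 1/(1.83476 + 0.59801) = 1/2.43276 = 0.411055

Final: 0.411055


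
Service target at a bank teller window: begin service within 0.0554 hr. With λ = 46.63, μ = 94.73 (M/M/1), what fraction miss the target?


ρ = 46.63/94.73 = 0.4922
P(Wq > t) = ρ·e^{−(μ−λ)t} = 0.4922·e^{−2.6647}
= 0.4922·0.069617 = 0.034269

Final: 0.034269


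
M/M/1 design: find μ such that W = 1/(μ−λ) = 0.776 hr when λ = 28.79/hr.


W = 1/(μ−λ) ⇒ μ − λ = 1/W = 1/0.776 = 1.2887
μ = λ + 1/W = 28.79 + 1.2887 = 30.0787 per hr

Final: 30.0787 /hr


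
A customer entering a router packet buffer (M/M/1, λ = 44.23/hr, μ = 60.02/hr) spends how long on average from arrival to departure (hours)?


W = 1/(μ−λ) = 1/(60.02 − 44.23) = 1/15.79 = 0.06333 hr

Final: 0.06333 hr


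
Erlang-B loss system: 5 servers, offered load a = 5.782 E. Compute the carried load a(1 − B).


B(5,5.782) = 0.344908 (Erlang-B)
Carried load = a(1 − B) = 5.782·(1 − 0.344908) = 5.782·0.655092 = 3.7877 E

Final: 3.7877 Erlangs


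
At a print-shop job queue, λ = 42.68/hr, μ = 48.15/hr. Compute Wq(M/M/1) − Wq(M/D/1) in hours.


ρ = 42.68/48.15 = 0.8864
Wq(M/M/1) = ρ/(μ−λ) = 0.8864/5.47 = 0.16205 hr
Wq(M/D/1) = ρ/(2(μ−λ)) = 0.08102 hr
Savings = 0.16205 − 0.08102 = 0.08102 hr

Final: 0.08102 hr


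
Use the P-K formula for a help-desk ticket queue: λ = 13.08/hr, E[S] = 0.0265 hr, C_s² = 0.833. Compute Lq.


ρ = λ·E[S] = 13.08·0.0265 = 0.3466
Lq = ρ²(1+C_s²)/(2(1−ρ)) = 0.1201·(1+0.833)/(2·0.6534)
= 0.1201·1.8330/1.3068 = 0.16853

Final: 0.16853


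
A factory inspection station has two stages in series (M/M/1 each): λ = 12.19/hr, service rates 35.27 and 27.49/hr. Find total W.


Each node sees arrival rate λ = 12.19/hr (tandem ⇒ throughput preserved).
W₁ = 1/(μ₁−λ) = 1/(35.27−12.19) = 0.04333 hr
W₂ = 1/(μ₂−λ) = 1/(27.49−12.19) = 0.06536 hr
W_total = W₁ + W₂ = 0.04333 + 0.06536 = 0.10869 hr

Final: 0.10869 hr


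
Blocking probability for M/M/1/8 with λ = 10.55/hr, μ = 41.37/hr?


ρ = λ/μ = 10.55/41.37 = 0.2550
P_K = (1−ρ)ρ^K/(1−ρ^(K+1)) = (0.7450·0.00001789)/(1 − 0.000004561)
= 0.00001333/0.999995 = 0.00001333

Final: 0.00001333


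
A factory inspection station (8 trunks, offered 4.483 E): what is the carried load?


B(8,4.483) = 0.047597 (Erlang-B)
Carried load = a(1 − B) = 4.483·(1 − 0.047597) = 4.483·0.952403 = 4.2696 E

Final: 4.2696 Erlangs


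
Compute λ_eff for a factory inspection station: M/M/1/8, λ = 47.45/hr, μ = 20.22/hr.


ρ = 2.3467; P_K = (1−ρ)ρ^8/(1−ρ^9) = 0.574133
λ_eff = λ(1 − P_K) = 47.45·(1 − 0.574133) = 47.45·0.425867 = 20.2074 /hr

Final: 20.2074 /hr


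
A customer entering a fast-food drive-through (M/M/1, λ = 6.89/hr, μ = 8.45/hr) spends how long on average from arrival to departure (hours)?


W = 1/(μ−λ) = 1/(8.45 − 6.89) = 1/1.56 = 0.6410 hr

Final: 0.6410 hr


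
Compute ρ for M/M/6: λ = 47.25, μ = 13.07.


ρ = λ/(cμ) = 47.25/(6·13.07) = 47.25/78.42 = 0.6025

Final: 0.6025


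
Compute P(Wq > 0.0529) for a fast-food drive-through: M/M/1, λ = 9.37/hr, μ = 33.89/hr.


ρ = 9.37/33.89 = 0.2765
P(Wq > t) = ρ·e^{−(μ−λ)t} = 0.2765·e^{−1.2971}
= 0.2765·0.273321 = 0.075569

Final: 0.075569


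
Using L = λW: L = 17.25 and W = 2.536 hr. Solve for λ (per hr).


λ = L/W = 17.25/2.536 = 6.8021 /hr

Final: 6.8021 /hr


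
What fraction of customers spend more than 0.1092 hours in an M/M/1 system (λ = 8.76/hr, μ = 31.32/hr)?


W ~ Exponential(μ−λ) for M/M/1.
μ − λ = 31.32 − 8.76 = 22.5600
P(W > t) = e^{−(μ−λ)t} = e^{−2.4636} = 0.085132

Final: 0.085132


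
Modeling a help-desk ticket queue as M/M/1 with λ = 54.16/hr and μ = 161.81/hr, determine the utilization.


ρ = λ/μ = 54.16/161.81 = 0.3347

Final: 0.3347


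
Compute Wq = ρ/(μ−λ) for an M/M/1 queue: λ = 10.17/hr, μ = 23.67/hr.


ρ = 10.17/23.67 = 0.4297
Wq = ρ/(μ−λ) = 0.4297/(23.67 − 10.17) = 0.4297/13.50 = 0.03183 hr

Final: 0.03183 hr


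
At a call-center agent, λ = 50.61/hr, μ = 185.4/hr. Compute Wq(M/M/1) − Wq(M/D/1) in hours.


ρ = 50.61/185.4 = 0.2730
Wq(M/M/1) = ρ/(μ−λ) = 0.2730/134.79 = 0.002025 hr
Wq(M/D/1) = ρ/(2(μ−λ)) = 0.001013 hr
Savings = 0.002025 − 0.001013 = 0.001013 hr

Final: 0.001013 hr


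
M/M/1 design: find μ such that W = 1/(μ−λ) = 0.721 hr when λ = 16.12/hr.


W = 1/(μ−λ) ⇒ μ − λ = 1/W = 1/0.721 = 1.3870
μ = λ + 1/W = 16.12 + 1.3870 = 17.5070 per hr

Final: 17.5070 /hr


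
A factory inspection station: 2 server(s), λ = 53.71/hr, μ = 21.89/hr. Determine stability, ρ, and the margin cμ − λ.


Total capacity cμ = 2·21.89 = 43.78/hr
ρ = λ/(cμ) = 53.71/43.78 = 1.2268
Stable ⇔ ρ < 1: NO
Spare capacity = cμ − λ = 43.78 − 53.71 = -9.93/hr

Final: ρ = 1.2268; unstable; margin = -9.93/hr


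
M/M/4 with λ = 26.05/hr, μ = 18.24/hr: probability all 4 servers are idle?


a = λ/μ = 26.05/18.24 = 1.4282; ρ = a/c = 0.3570
Σ_{k=0}^{3} a^k/k! (terms k=0..3) = 1.00000 + 1.42818 + 1.01985 + 0.48551 = 3.93354
Tail: a^4/(4!(1−ρ)) = 4.16037/(24·0.6430) = 0.26961
P₀ = 1/(3.93354 + 0.26961) = 1/4.20315 = 0.237917

Final: 0.237917


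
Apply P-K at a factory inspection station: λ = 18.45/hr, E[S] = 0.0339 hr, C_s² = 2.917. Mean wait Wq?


ρ = λ·E[S] = 18.45·0.0339 = 0.6255
E[S²] = E[S]²(1+C_s²) = 0.0339²·(1+2.917) = 0.004501
Wq = λ·E[S²]/(2(1−ρ)) = 18.45·0.004501/(2·0.3745) = 0.11087 hr

Final: 0.11087 hr


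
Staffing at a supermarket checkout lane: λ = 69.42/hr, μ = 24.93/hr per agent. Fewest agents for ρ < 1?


Stability requires cμ > λ ⇔ c > λ/μ.
λ/μ = 69.42/24.93 = 2.7846
Minimum integer c = ⌊2.7846⌋ + 1 = 3
Check: 3·24.93 = 74.79 > 69.42, while 2·24.93 = 49.86 ≤ 69.42

Final: 3 servers


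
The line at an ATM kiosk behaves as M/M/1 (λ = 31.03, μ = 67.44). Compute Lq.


ρ = 31.03/67.44 = 0.4601
Lq = ρ²/(1−ρ) = 0.2117/0.5399 = 0.3921

Final: 0.3921


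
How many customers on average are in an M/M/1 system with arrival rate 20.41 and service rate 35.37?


ρ = λ/μ = 20.41/35.37 = 0.5770
L = ρ/(1−ρ) = 0.5770/(1 − 0.5770) = 0.5770/0.4230 = 1.3643

Final: 1.3643


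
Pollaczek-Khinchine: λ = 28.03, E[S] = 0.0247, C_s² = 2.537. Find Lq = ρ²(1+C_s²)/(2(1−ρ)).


ρ = λ·E[S] = 28.03·0.0247 = 0.6923
Lq = ρ²(1+C_s²)/(2(1−ρ)) = 0.4793·(1+2.537)/(2·0.3077)
= 0.4793·3.5370/0.6153 = 2.75534

Final: 2.75534


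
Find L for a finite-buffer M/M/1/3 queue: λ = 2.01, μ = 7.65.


ρ = 2.01/7.65 = 0.2627
L = ρ[1 − (K+1)ρ^K + Kρ^(K+1)] / [(1−ρ)(1−ρ^(K+1))]
Numerator: 0.2627·(1 − 4·0.018139 + 3·0.004766) = 0.247438
Denominator: (0.7373)·(0.995234) = 0.733741
L = 0.247438/0.733741 = 0.3372

Final: 0.3372


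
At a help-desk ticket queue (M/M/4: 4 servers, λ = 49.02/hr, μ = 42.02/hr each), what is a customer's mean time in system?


a = 1.1666; ρ = 0.2916; P₀ = 0.310501
Lq = P₀·a^c·ρ/(c!(1−ρ)²) = 0.01393
Wq = Lq/λ = 0.01393/49.02 = 0.0002841 hr
W = Wq + 1/μ = 0.0002841 + 0.02380 = 0.02408 hr

Final: 0.02408 hr


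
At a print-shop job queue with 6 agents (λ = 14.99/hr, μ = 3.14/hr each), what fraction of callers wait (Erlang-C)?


a = λ/μ = 4.7739; ρ = a/6 = 0.7956
P₀ = 0.006327 (from M/M/c formula)
C(c,a) = [a^c/(c!(1−ρ))]·P₀ = [11836.73456/(720·0.2044)]·0.006327
= 80.44880·0.006327 = 0.508997

Final: 0.508997


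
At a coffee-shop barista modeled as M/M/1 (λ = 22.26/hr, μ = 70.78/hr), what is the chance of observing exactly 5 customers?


ρ = 22.26/70.78 = 0.3145
P_n = (1−ρ)·ρ^n = (1 − 0.3145)·0.3145^5 = 0.6855·0.003077 = 0.002109

Final: 0.002109


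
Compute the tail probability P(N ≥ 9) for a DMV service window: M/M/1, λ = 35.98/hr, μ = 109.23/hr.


ρ = 35.98/109.23 = 0.3294
P(N ≥ n) = ρ^n = 0.3294^9 = 0.00004565

Final: 0.00004565


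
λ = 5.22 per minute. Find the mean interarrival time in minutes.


Mean interarrival time = 1/λ = 1/5.22 minute = 0.19157 minute
In minutes: 0.19157 × 1 = 0.1916 min

Final: 0.1916 min


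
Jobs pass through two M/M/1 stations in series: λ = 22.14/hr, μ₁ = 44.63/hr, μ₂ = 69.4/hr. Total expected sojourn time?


Each node sees arrival rate λ = 22.14/hr (tandem ⇒ throughput preserved).
W₁ = 1/(μ₁−λ) = 1/(44.63−22.14) = 0.04446 hr
W₂ = 1/(μ₂−λ) = 1/(69.4−22.14) = 0.02116 hr
W_total = W₁ + W₂ = 0.04446 + 0.02116 = 0.06562 hr

Final: 0.06562 hr


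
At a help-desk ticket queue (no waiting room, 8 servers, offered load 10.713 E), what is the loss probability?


B(c,a) = (a^c/c!) / Σ_{k=0}^{c} a^k/k!
a^8/8! = 4302.969977
Σ terms (k=0..8): 1.00000 + 10.71300 + 57.38418 + 204.91892 + 548.82411 + 1175.91053 + 2099.58825 + 3213.26984 + 4302.96998 = 11614.578805
B = 4302.969977/11614.578805 = 0.370480

Final: 0.370480


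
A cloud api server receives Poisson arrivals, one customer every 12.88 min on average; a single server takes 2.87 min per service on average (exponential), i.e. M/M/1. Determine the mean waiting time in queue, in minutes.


λ = 60/12.88 = 4.6584 /hr
μ = 60/2.87 = 20.9059 /hr
ρ = λ/μ = 4.6584/20.9059 = 0.2228
Wq = ρ/(μ−λ) = 0.2228/(20.9059−4.6584) = 0.01371 hr
In minutes: 0.01371·60 = 0.8229 min

Final: 0.8229 min


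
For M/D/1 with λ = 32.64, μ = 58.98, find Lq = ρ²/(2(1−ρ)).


ρ = 32.64/58.98 = 0.5534
M/D/1: Lq = ρ²/(2(1−ρ)) = 0.3063/(2·0.4466) = 0.34289

Final: 0.34289


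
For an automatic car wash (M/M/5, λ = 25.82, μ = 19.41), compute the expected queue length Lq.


a = λ/μ = 1.3302; ρ = a/5 = 0.2660
P₀ = 0.264194
Lq = P₀·a^c·ρ / (c!·(1−ρ)²) = 0.264194·4.16537·0.2660/(120·0.53868)
= 0.004529

Final: 0.004529


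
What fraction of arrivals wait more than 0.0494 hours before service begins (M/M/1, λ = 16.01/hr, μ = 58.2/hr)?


ρ = 16.01/58.2 = 0.2751
P(Wq > t) = ρ·e^{−(μ−λ)t} = 0.2751·e^{−2.0842}
= 0.2751·0.124408 = 0.034223

Final: 0.034223


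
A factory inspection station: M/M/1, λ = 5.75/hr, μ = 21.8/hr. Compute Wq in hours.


ρ = 5.75/21.8 = 0.2638
Wq = ρ/(μ−λ) = 0.2638/(21.8 − 5.75) = 0.2638/16.05 = 0.01643 hr

Final: 0.01643 hr


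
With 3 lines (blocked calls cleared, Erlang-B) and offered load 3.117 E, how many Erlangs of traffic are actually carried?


B(3,3.117) = 0.359952 (Erlang-B)
Carried load = a(1 − B) = 3.117·(1 − 0.359952) = 3.117·0.640048 = 1.9950 E

Final: 1.9950 Erlangs


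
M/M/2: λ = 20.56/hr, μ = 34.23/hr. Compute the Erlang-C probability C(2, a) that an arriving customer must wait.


a = λ/μ = 0.6006; ρ = a/2 = 0.3003
P₀ = 0.538081 (from M/M/c formula)
C(c,a) = [a^c/(c!(1−ρ))]·P₀ = [0.36077/(2·0.6997)]·0.538081
= 0.25781·0.538081 = 0.138724

Final: 0.138724


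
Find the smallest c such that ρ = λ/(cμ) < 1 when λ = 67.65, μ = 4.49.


Stability requires cμ > λ ⇔ c > λ/μ.
λ/μ = 67.65/4.49 = 15.0668
Minimum integer c = ⌊15.0668⌋ + 1 = 16
Check: 16·4.49 = 71.84 > 67.65, while 15·4.49 = 67.35 ≤ 67.65

Final: 16 servers


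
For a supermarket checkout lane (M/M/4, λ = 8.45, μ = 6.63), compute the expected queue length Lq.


a = λ/μ = 1.2745; ρ = a/4 = 0.3186
P₀ = 0.278311
Lq = P₀·a^c·ρ / (c!·(1−ρ)²) = 0.278311·2.63859·0.3186/(24·0.46427)
= 0.02100

Final: 0.02100


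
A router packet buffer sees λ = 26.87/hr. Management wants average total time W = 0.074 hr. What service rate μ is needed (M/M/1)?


W = 1/(μ−λ) ⇒ μ − λ = 1/W = 1/0.074 = 13.5135
μ = λ + 1/W = 26.87 + 13.5135 = 40.3835 per hr

Final: 40.3835 /hr


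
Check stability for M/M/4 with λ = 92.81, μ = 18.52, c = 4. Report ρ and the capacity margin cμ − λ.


Total capacity cμ = 4·18.52 = 74.08/hr
ρ = λ/(cμ) = 92.81/74.08 = 1.2528
Stable ⇔ ρ < 1: NO
Spare capacity = cμ − λ = 74.08 − 92.81 = -18.73/hr

Final: ρ = 1.2528; unstable; margin = -18.73/hr


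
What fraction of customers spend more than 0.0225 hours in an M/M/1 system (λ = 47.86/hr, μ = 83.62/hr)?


W ~ Exponential(μ−λ) for M/M/1.
μ − λ = 83.62 − 47.86 = 35.7600
P(W > t) = e^{−(μ−λ)t} = e^{−0.8046} = 0.447267

Final: 0.447267


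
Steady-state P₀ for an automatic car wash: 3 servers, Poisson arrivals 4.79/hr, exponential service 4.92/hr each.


a = λ/μ = 4.79/4.92 = 0.9736; ρ = a/c = 0.3245
Σ_{k=0}^{2} a^k/k! (terms k=0..2) = 1.00000 + 0.97358 + 0.47393 = 2.44750
Tail: a^3/(3!(1−ρ)) = 0.92281/(6·0.6755) = 0.22769
P₀ = 1/(2.44750 + 0.22769) = 1/2.67520 = 0.373804

Final: 0.373804


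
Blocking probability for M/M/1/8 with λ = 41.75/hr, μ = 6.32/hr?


ρ = λ/μ = 41.75/6.32 = 6.6060
P_K = (1−ρ)ρ^K/(1−ρ^(K+1)) = (-5.6060·3626729.895906)/(1 − 23958223.600326)
= -20331493.704420/-23958222.600326 = 0.848623

Final: 0.848623


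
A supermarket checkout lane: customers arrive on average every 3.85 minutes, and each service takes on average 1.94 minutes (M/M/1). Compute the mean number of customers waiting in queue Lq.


λ = 60/3.85 = 15.5844 /hr
μ = 60/1.94 = 30.9278 /hr
ρ = λ/μ = 15.5844/30.9278 = 0.5039
Lq = ρ²/(1−ρ) = 0.2539/0.4961 = 0.5118

Final: 0.5118


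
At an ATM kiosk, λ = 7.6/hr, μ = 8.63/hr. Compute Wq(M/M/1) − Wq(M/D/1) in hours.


ρ = 7.6/8.63 = 0.8806
Wq(M/M/1) = ρ/(μ−λ) = 0.8806/1.03 = 0.85500 hr
Wq(M/D/1) = ρ/(2(μ−λ)) = 0.42750 hr
Savings = 0.85500 − 0.42750 = 0.42750 hr

Final: 0.42750 hr


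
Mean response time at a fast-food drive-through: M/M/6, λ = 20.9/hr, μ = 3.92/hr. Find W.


a = 5.3316; ρ = 0.8886; P₀ = 0.002489
Lq = P₀·a^c·ρ/(c!(1−ρ)²) = 5.68633
Wq = Lq/λ = 5.68633/20.9 = 0.27207 hr
W = Wq + 1/μ = 0.27207 + 0.25510 = 0.52718 hr

Final: 0.52718 hr


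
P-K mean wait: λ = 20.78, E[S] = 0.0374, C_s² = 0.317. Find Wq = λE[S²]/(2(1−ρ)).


ρ = λ·E[S] = 20.78·0.0374 = 0.7772
E[S²] = E[S]²(1+C_s²) = 0.0374²·(1+0.317) = 0.001842
Wq = λ·E[S²]/(2(1−ρ)) = 20.78·0.001842/(2·0.2228) = 0.08590 hr

Final: 0.08590 hr


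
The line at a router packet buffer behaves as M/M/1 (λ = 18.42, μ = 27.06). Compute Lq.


ρ = 18.42/27.06 = 0.6807
Lq = ρ²/(1−ρ) = 0.4634/0.3193 = 1.4512

Final: 1.4512


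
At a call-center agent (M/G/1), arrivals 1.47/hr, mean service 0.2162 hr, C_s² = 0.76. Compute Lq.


ρ = λ·E[S] = 1.47·0.2162 = 0.3178
Lq = ρ²(1+C_s²)/(2(1−ρ)) = 0.1010·(1+0.76)/(2·0.6822)
= 0.1010·1.7600/1.3644 = 0.13029

Final: 0.13029


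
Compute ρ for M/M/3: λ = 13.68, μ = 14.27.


ρ = λ/(cμ) = 13.68/(3·14.27) = 13.68/42.81 = 0.3196

Final: 0.3196


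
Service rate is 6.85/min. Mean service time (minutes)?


Mean service time = 1/μ = 1/6.85 minute = 0.14599 minute
In minutes: 0.14599 × 1 = 0.1460 min

Final: 0.1460 min


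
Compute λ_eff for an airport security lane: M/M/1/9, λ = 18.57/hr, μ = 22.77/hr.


ρ = 0.8155; P_K = (1−ρ)ρ^9/(1−ρ^10) = 0.033845
λ_eff = λ(1 − P_K) = 18.57·(1 − 0.033845) = 18.57·0.966155 = 17.9415 /hr

Final: 17.9415 /hr


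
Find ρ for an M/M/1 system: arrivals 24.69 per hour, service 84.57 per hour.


ρ = λ/μ = 24.69/84.57 = 0.2919

Final: 0.2919


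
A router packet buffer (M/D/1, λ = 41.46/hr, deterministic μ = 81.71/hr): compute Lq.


ρ = 41.46/81.71 = 0.5074
M/D/1: Lq = ρ²/(2(1−ρ)) = 0.2575/(2·0.4926) = 0.26133

Final: 0.26133


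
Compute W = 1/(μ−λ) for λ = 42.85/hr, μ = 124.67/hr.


W = 1/(μ−λ) = 1/(124.67 − 42.85) = 1/81.82 = 0.01222 hr

Final: 0.01222 hr


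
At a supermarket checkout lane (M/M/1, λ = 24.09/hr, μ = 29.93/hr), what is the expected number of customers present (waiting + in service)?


ρ = λ/μ = 24.09/29.93 = 0.8049
L = ρ/(1−ρ) = 0.8049/(1 − 0.8049) = 0.8049/0.1951 = 4.1250

Final: 4.1250


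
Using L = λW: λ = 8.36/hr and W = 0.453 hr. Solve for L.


L = λW = 8.36·0.453 = 3.7871

Final: 3.7871


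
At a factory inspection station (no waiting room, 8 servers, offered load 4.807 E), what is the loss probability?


B(c,a) = (a^c/c!) / Σ_{k=0}^{c} a^k/k!
a^8/8! = 7.070864
Σ terms (k=0..8): 1.00000 + 4.80700 + 11.55362 + 18.51276 + 22.24771 + 21.38895 + 17.13611 + 11.76761 + 7.07086 = 115.484618
B = 7.070864/115.484618 = 0.061228

Final: 0.061228


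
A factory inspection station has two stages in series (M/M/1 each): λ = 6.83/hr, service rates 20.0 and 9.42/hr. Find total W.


Each node sees arrival rate λ = 6.83/hr (tandem ⇒ throughput preserved).
W₁ = 1/(μ₁−λ) = 1/(20.0−6.83) = 0.07593 hr
W₂ = 1/(μ₂−λ) = 1/(9.42−6.83) = 0.38610 hr
W_total = W₁ + W₂ = 0.07593 + 0.38610 = 0.46203 hr

Final: 0.46203 hr


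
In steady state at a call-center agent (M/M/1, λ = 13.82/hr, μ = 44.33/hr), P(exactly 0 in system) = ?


ρ = 13.82/44.33 = 0.3118
P_n = (1−ρ)·ρ^n = (1 − 0.3118)·0.3118^0 = 0.6882·1.000000 = 0.688247

Final: 0.688247


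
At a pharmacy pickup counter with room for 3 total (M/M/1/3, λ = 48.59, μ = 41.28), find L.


ρ = 48.59/41.28 = 1.1771
L = ρ[1 − (K+1)ρ^K + Kρ^(K+1)] / [(1−ρ)(1−ρ^(K+1))]
Numerator: 1.1771·(1 − 4·1.630879 + 3·1.919680) = 0.277233
Denominator: (-0.1771)·(-0.919680) = 0.162860
L = 0.277233/0.162860 = 1.7023

Final: 1.7023


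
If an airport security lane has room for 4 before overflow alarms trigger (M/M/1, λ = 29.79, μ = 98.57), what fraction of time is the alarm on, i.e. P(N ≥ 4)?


ρ = 29.79/98.57 = 0.3022
P(N ≥ n) = ρ^n = 0.3022^4 = 0.008343

Final: 0.008343


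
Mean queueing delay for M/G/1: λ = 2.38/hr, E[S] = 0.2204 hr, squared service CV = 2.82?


ρ = λ·E[S] = 2.38·0.2204 = 0.5246
E[S²] = E[S]²(1+C_s²) = 0.2204²·(1+2.82) = 0.185561
Wq = λ·E[S²]/(2(1−ρ)) = 2.38·0.185561/(2·0.4754) = 0.46444 hr

Final: 0.46444 hr


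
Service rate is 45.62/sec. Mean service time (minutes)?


Mean service time = 1/μ = 1/45.62 second = 0.02192 second
In minutes: 0.02192 × 0.0166667 = 0.0003653 min

Final: 0.0003653 min
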